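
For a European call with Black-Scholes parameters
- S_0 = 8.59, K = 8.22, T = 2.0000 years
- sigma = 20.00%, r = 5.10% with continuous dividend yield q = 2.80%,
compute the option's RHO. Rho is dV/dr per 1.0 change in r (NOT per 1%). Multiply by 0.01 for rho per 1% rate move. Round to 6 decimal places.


d1 = 0.4597202657; d2 = 0.1768775532
phi(d1) = 0.3589364612; exp(-qT) = 0.9455391359; exp(-rT) = 0.9030295517
N(d2) = 0.5701977147
Rho = K*T*exp(-rT)*N(d2) = 8.2200 * 2.0000 * 0.9030295517 * 0.5701977147 = 8.465045

Answer: Rho = 8.465045


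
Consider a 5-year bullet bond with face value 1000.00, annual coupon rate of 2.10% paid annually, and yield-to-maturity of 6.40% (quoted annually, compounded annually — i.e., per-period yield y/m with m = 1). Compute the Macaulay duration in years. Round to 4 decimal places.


Answer: Macaulay duration = 4.7736 years

Derivation:
Coupon per period c = face * coupon_rate / m = 21.000000
Periods per year m = 1; per-period yield y/m = 0.064000
Number of cashflows N = 5
Cashflows (t years, CF_t, discount factor 1/(1+y/m)^(m*t), PV):
  t = 1.0000: CF_t = 21.000000, DF = 0.939850, PV = 19.736842
  t = 2.0000: CF_t = 21.000000, DF = 0.883317, PV = 18.549664
  t = 3.0000: CF_t = 21.000000, DF = 0.830185, PV = 17.433894
  t = 4.0000: CF_t = 21.000000, DF = 0.780249, PV = 16.385239
  t = 5.0000: CF_t = 1021.000000, DF = 0.733317, PV = 748.716842
Price P = sum_t PV_t = 820.822481
Macaulay numerator sum_t t * PV_t:
  t * PV_t at t = 1.0000: 19.736842
  t * PV_t at t = 2.0000: 37.099327
  t * PV_t at t = 3.0000: 52.301683
  t * PV_t at t = 4.0000: 65.540956
  t * PV_t at t = 5.0000: 3743.584208
Macaulay duration D = (sum_t t * PV_t) / P = 3918.263017 / 820.822481 = 4.773582


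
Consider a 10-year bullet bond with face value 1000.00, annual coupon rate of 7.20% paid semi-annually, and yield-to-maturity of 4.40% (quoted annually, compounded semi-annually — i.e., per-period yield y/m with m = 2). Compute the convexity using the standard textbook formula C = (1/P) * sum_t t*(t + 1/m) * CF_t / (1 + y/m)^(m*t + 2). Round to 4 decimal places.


Answer: Convexity = 68.7377

Derivation:
Coupon per period c = face * coupon_rate / m = 36.000000
Periods per year m = 2; per-period yield y/m = 0.022000
Number of cashflows N = 20
Cashflows (t years, CF_t, discount factor 1/(1+y/m)^(m*t), PV):
  t = 0.5000: CF_t = 36.000000, DF = 0.978474, PV = 35.225049
  t = 1.0000: CF_t = 36.000000, DF = 0.957411, PV = 34.466780
  t = 1.5000: CF_t = 36.000000, DF = 0.936801, PV = 33.724833
  t = 2.0000: CF_t = 36.000000, DF = 0.916635, PV = 32.998859
  t = 2.5000: CF_t = 36.000000, DF = 0.896903, PV = 32.288511
  t = 3.0000: CF_t = 36.000000, DF = 0.877596, PV = 31.593455
  t = 3.5000: CF_t = 36.000000, DF = 0.858704, PV = 30.913361
  t = 4.0000: CF_t = 36.000000, DF = 0.840220, PV = 30.247907
  t = 4.5000: CF_t = 36.000000, DF = 0.822133, PV = 29.596778
  t = 5.0000: CF_t = 36.000000, DF = 0.804435, PV = 28.959666
  t = 5.5000: CF_t = 36.000000, DF = 0.787119, PV = 28.336268
  t = 6.0000: CF_t = 36.000000, DF = 0.770175, PV = 27.726289
  t = 6.5000: CF_t = 36.000000, DF = 0.753596, PV = 27.129442
  t = 7.0000: CF_t = 36.000000, DF = 0.737373, PV = 26.545442
  t = 7.5000: CF_t = 36.000000, DF = 0.721500, PV = 25.974014
  t = 8.0000: CF_t = 36.000000, DF = 0.705969, PV = 25.414886
  t = 8.5000: CF_t = 36.000000, DF = 0.690772, PV = 24.867795
  t = 9.0000: CF_t = 36.000000, DF = 0.675902, PV = 24.332480
  t = 9.5000: CF_t = 36.000000, DF = 0.661352, PV = 23.808689
  t = 10.0000: CF_t = 1036.000000, DF = 0.647116, PV = 670.412093
Price P = sum_t PV_t = 1224.562597
Convexity numerator sum_t t*(t + 1/m) * CF_t / (1+y/m)^(m*t + 2):
  t = 0.5000: term = 16.862417
  t = 1.0000: term = 49.498288
  t = 1.5000: term = 96.865534
  t = 2.0000: term = 157.967276
  t = 2.5000: term = 231.850210
  t = 3.0000: term = 317.603027
  t = 3.5000: term = 414.354895
  t = 4.0000: term = 521.273981
  t = 4.5000: term = 637.566024
  t = 5.0000: term = 762.472957
  t = 5.5000: term = 895.271574
  t = 6.0000: term = 1035.272235
  t = 6.5000: term = 1181.817619
  t = 7.0000: term = 1334.281521
  t = 7.5000: term = 1492.067678
  t = 8.0000: term = 1654.608645
  t = 8.5000: term = 1821.364702
  t = 9.0000: term = 1991.822801
  t = 9.5000: term = 2165.495543
  t = 10.0000: term = 67395.259041
Convexity = (1/P) * sum = 84173.575968 / 1224.562597 = 68.737667


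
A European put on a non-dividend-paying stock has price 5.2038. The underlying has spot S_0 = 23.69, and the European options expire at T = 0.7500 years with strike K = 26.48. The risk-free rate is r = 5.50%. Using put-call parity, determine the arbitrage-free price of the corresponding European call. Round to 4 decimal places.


Put-call parity: C - P = S_0 * exp(-qT) - K * exp(-rT).
S_0 * exp(-qT) = 23.6900 * 1.00000000 = 23.69000000
K * exp(-rT) = 26.4800 * 0.95958920 = 25.40992209
C = P + S*exp(-qT) - K*exp(-rT)
C = 5.2038 + 23.69000000 - 25.40992209 = 3.4839

Answer: Call price = 3.4839


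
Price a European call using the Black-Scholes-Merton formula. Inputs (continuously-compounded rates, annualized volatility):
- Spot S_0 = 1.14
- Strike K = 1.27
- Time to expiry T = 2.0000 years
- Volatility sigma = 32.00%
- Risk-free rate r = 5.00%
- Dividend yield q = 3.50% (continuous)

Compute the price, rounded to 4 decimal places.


Answer: Price = 0.1578

Derivation:
d1 = (ln(S/K) + (r - q + 0.5*sigma^2) * T) / (sigma * sqrt(T)) = 0.05394200
d2 = d1 - sigma * sqrt(T) = -0.39860634
exp(-rT) = 0.90483742; exp(-qT) = 0.93239382
C = S_0 * exp(-qT) * N(d1) - K * exp(-rT) * N(d2)
N(d1) = 0.52150931; N(d2) = 0.34509164
C = 1.1400 * 0.93239382 * 0.52150931 - 1.2700 * 0.90483742 * 0.34509164 = 0.1578


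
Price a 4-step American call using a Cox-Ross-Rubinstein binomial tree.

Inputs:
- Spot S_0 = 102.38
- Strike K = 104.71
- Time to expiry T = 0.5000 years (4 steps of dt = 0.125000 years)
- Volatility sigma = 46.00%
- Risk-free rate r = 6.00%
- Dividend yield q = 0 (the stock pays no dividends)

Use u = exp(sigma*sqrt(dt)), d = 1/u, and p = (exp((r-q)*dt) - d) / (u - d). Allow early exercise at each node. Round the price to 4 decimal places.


dt = T/N = 0.125000
u = exp(sigma*sqrt(dt)) = 1.176607; d = 1/u = 0.849902
p = (exp((r-q)*dt) - d) / (u - d) = 0.482474
Discount per step: exp(-r*dt) = 0.992528
Stock lattice S(k, i) with i counting down-moves:
  k=0: S(0,0) = 102.3800
  k=1: S(1,0) = 120.4610; S(1,1) = 87.0129
  k=2: S(2,0) = 141.7352; S(2,1) = 102.3800; S(2,2) = 73.9524
  k=3: S(3,0) = 166.7666; S(3,1) = 120.4610; S(3,2) = 87.0129; S(3,3) = 62.8523
  k=4: S(4,0) = 196.2187; S(4,1) = 141.7352; S(4,2) = 102.3800; S(4,3) = 73.9524; S(4,4) = 53.4183
Terminal payoffs V(N, i) = max(S_T - K, 0):
  V(4,0) = 91.508654; V(4,1) = 37.025196; V(4,2) = 0.000000; V(4,3) = 0.000000; V(4,4) = 0.000000
Backward induction: V(k, i) = exp(-r*dt) * [p * V(k+1, i) + (1-p) * V(k+1, i+1)]; then take max(V_cont, immediate exercise) for American.
  V(3,0) = exp(-r*dt) * [p*91.508654 + (1-p)*37.025196] = 62.838959; exercise = 62.056572; V(3,0) = max -> 62.838959
  V(3,1) = exp(-r*dt) * [p*37.025196 + (1-p)*0.000000] = 17.730201; exercise = 15.750987; V(3,1) = max -> 17.730201
  V(3,2) = exp(-r*dt) * [p*0.000000 + (1-p)*0.000000] = 0.000000; exercise = 0.000000; V(3,2) = max -> 0.000000
  V(3,3) = exp(-r*dt) * [p*0.000000 + (1-p)*0.000000] = 0.000000; exercise = 0.000000; V(3,3) = max -> 0.000000
  V(2,0) = exp(-r*dt) * [p*62.838959 + (1-p)*17.730201] = 39.198886; exercise = 37.025196; V(2,0) = max -> 39.198886
  V(2,1) = exp(-r*dt) * [p*17.730201 + (1-p)*0.000000] = 8.490435; exercise = 0.000000; V(2,1) = max -> 8.490435
  V(2,2) = exp(-r*dt) * [p*0.000000 + (1-p)*0.000000] = 0.000000; exercise = 0.000000; V(2,2) = max -> 0.000000
  V(1,0) = exp(-r*dt) * [p*39.198886 + (1-p)*8.490435] = 23.132306; exercise = 15.750987; V(1,0) = max -> 23.132306
  V(1,1) = exp(-r*dt) * [p*8.490435 + (1-p)*0.000000] = 4.065802; exercise = 0.000000; V(1,1) = max -> 4.065802
  V(0,0) = exp(-r*dt) * [p*23.132306 + (1-p)*4.065802] = 13.165771; exercise = 0.000000; V(0,0) = max -> 13.165771

Answer: Price = V(0,0) = 13.1658


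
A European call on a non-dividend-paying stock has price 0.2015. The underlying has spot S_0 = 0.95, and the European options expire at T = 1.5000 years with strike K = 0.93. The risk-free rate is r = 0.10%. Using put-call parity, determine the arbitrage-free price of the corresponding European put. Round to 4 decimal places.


Answer: Put price = 0.1801

Derivation:
Put-call parity: C - P = S_0 * exp(-qT) - K * exp(-rT).
S_0 * exp(-qT) = 0.9500 * 1.00000000 = 0.95000000
K * exp(-rT) = 0.9300 * 0.99850112 = 0.92860605
P = C - S*exp(-qT) + K*exp(-rT)
P = 0.2015 - 0.95000000 + 0.92860605 = 0.1801


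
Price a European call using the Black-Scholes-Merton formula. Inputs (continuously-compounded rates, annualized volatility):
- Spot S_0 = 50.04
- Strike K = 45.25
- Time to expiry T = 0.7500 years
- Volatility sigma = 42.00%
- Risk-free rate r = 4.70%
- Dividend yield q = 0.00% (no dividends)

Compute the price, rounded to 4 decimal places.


d1 = (ln(S/K) + (r - q + 0.5*sigma^2) * T) / (sigma * sqrt(T)) = 0.55541100
d2 = d1 - sigma * sqrt(T) = 0.19168033
exp(-rT) = 0.96536405; exp(-qT) = 1.00000000
C = S_0 * exp(-qT) * N(d1) - K * exp(-rT) * N(d2)
N(d1) = 0.71069322; N(d2) = 0.57600369
C = 50.0400 * 1.00000000 * 0.71069322 - 45.2500 * 0.96536405 * 0.57600369 = 10.4017

Answer: Price = 10.4017


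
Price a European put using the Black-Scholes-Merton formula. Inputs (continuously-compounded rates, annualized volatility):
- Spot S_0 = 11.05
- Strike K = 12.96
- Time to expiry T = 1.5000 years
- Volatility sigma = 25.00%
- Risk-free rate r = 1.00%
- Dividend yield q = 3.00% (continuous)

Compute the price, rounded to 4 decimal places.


Answer: Price = 2.7813

Derivation:
d1 = (ln(S/K) + (r - q + 0.5*sigma^2) * T) / (sigma * sqrt(T)) = -0.46560640
d2 = d1 - sigma * sqrt(T) = -0.77179262
exp(-rT) = 0.98511194; exp(-qT) = 0.95599748
P = K * exp(-rT) * N(-d2) - S_0 * exp(-qT) * N(-d1)
N(-d1) = 0.67925137; N(-d2) = 0.77988137
P = 12.9600 * 0.98511194 * 0.77988137 - 11.0500 * 0.95599748 * 0.67925137 = 2.7813


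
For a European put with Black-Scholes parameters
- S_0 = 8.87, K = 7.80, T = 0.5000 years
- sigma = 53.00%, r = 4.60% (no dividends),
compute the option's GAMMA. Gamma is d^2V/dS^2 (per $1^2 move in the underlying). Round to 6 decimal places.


Answer: Gamma = 0.100735

Derivation:
d1 = 0.5917711615; d2 = 0.2170045674
phi(d1) = 0.3348625644; exp(-qT) = 1.0000000000; exp(-rT) = 0.9772624838
Gamma = exp(-qT) * phi(d1) / (S * sigma * sqrt(T)) = 1.0000000000 * 0.3348625644 / (8.8700 * 0.5300 * 0.7071067812) = 0.100735


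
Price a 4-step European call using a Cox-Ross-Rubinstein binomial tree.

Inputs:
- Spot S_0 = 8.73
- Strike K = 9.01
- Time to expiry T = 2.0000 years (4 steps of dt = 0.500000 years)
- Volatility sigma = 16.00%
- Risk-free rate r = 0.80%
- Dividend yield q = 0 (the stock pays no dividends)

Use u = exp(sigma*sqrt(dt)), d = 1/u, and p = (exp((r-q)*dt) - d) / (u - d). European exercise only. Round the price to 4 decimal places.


Answer: Price = V(0,0) = 0.7226

Derivation:
dt = T/N = 0.500000
u = exp(sigma*sqrt(dt)) = 1.119785; d = 1/u = 0.893028
p = (exp((r-q)*dt) - d) / (u - d) = 0.489421
Discount per step: exp(-r*dt) = 0.996008
Stock lattice S(k, i) with i counting down-moves:
  k=0: S(0,0) = 8.7300
  k=1: S(1,0) = 9.7757; S(1,1) = 7.7961
  k=2: S(2,0) = 10.9467; S(2,1) = 8.7300; S(2,2) = 6.9622
  k=3: S(3,0) = 12.2580; S(3,1) = 9.7757; S(3,2) = 7.7961; S(3,3) = 6.2174
  k=4: S(4,0) = 13.7263; S(4,1) = 10.9467; S(4,2) = 8.7300; S(4,3) = 6.9622; S(4,4) = 5.5523
Terminal payoffs V(N, i) = max(S_T - K, 0):
  V(4,0) = 4.716300; V(4,1) = 1.936716; V(4,2) = 0.000000; V(4,3) = 0.000000; V(4,4) = 0.000000
Backward induction: V(k, i) = exp(-r*dt) * [p * V(k+1, i) + (1-p) * V(k+1, i+1)].
  V(3,0) = exp(-r*dt) * [p*4.716300 + (1-p)*1.936716] = 3.283942
  V(3,1) = exp(-r*dt) * [p*1.936716 + (1-p)*0.000000] = 0.944086
  V(3,2) = exp(-r*dt) * [p*0.000000 + (1-p)*0.000000] = 0.000000
  V(3,3) = exp(-r*dt) * [p*0.000000 + (1-p)*0.000000] = 0.000000
  V(2,0) = exp(-r*dt) * [p*3.283942 + (1-p)*0.944086] = 2.080921
  V(2,1) = exp(-r*dt) * [p*0.944086 + (1-p)*0.000000] = 0.460211
  V(2,2) = exp(-r*dt) * [p*0.000000 + (1-p)*0.000000] = 0.000000
  V(1,0) = exp(-r*dt) * [p*2.080921 + (1-p)*0.460211] = 1.248417
  V(1,1) = exp(-r*dt) * [p*0.460211 + (1-p)*0.000000] = 0.224338
  V(0,0) = exp(-r*dt) * [p*1.248417 + (1-p)*0.224338] = 0.722648


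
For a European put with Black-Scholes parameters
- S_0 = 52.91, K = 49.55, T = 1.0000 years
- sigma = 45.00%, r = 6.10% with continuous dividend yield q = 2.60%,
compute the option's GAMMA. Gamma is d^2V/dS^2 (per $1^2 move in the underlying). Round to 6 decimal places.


d1 = 0.4485779914; d2 = -0.0014220086
phi(d1) = 0.3607573741; exp(-qT) = 0.9743350896; exp(-rT) = 0.9408232398
Gamma = exp(-qT) * phi(d1) / (S * sigma * sqrt(T)) = 0.9743350896 * 0.3607573741 / (52.9100 * 0.4500 * 1.0000000000) = 0.014763

Answer: Gamma = 0.014763


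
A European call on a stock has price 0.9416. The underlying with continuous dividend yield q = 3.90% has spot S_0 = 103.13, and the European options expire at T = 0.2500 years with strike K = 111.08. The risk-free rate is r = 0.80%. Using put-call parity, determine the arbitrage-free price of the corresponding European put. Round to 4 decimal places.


Put-call parity: C - P = S_0 * exp(-qT) - K * exp(-rT).
S_0 * exp(-qT) = 103.1300 * 0.99029738 = 102.12936851
K * exp(-rT) = 111.0800 * 0.99800200 = 110.85806201
P = C - S*exp(-qT) + K*exp(-rT)
P = 0.9416 - 102.12936851 + 110.85806201 = 9.6703

Answer: Put price = 9.6703


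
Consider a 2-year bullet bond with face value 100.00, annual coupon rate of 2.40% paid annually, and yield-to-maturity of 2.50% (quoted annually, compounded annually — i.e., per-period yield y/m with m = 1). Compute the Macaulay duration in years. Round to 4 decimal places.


Answer: Macaulay duration = 1.9765 years

Derivation:
Coupon per period c = face * coupon_rate / m = 2.400000
Periods per year m = 1; per-period yield y/m = 0.025000
Number of cashflows N = 2
Cashflows (t years, CF_t, discount factor 1/(1+y/m)^(m*t), PV):
  t = 1.0000: CF_t = 2.400000, DF = 0.975610, PV = 2.341463
  t = 2.0000: CF_t = 102.400000, DF = 0.951814, PV = 97.465794
Price P = sum_t PV_t = 99.807258
Macaulay numerator sum_t t * PV_t:
  t * PV_t at t = 1.0000: 2.341463
  t * PV_t at t = 2.0000: 194.931588
Macaulay duration D = (sum_t t * PV_t) / P = 197.273052 / 99.807258 = 1.976540


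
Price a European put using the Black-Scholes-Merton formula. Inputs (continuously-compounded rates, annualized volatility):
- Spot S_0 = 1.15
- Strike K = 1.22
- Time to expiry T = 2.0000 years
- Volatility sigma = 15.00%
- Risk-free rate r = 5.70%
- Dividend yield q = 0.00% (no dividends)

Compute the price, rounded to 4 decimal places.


Answer: Price = 0.0670

Derivation:
d1 = (ln(S/K) + (r - q + 0.5*sigma^2) * T) / (sigma * sqrt(T)) = 0.36491935
d2 = d1 - sigma * sqrt(T) = 0.15278731
exp(-rT) = 0.89225796; exp(-qT) = 1.00000000
P = K * exp(-rT) * N(-d2) - S_0 * exp(-qT) * N(-d1)
N(-d1) = 0.35758581; N(-d2) = 0.43928300
P = 1.2200 * 0.89225796 * 0.43928300 - 1.1500 * 1.00000000 * 0.35758581 = 0.0670


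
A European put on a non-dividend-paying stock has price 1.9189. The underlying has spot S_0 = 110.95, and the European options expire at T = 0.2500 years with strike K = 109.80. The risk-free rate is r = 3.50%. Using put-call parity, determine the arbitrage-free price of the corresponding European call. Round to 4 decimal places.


Answer: Call price = 4.0255

Derivation:
Put-call parity: C - P = S_0 * exp(-qT) - K * exp(-rT).
S_0 * exp(-qT) = 110.9500 * 1.00000000 = 110.95000000
K * exp(-rT) = 109.8000 * 0.99128817 = 108.84344105
C = P + S*exp(-qT) - K*exp(-rT)
C = 1.9189 + 110.95000000 - 108.84344105 = 4.0255


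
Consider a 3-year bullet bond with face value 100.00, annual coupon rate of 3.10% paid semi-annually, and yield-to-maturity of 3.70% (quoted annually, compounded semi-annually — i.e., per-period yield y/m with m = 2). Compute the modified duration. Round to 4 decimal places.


Answer: Modified duration = 2.8342

Derivation:
Coupon per period c = face * coupon_rate / m = 1.550000
Periods per year m = 2; per-period yield y/m = 0.018500
Number of cashflows N = 6
Cashflows (t years, CF_t, discount factor 1/(1+y/m)^(m*t), PV):
  t = 0.5000: CF_t = 1.550000, DF = 0.981836, PV = 1.521846
  t = 1.0000: CF_t = 1.550000, DF = 0.964002, PV = 1.494203
  t = 1.5000: CF_t = 1.550000, DF = 0.946492, PV = 1.467062
  t = 2.0000: CF_t = 1.550000, DF = 0.929300, PV = 1.440415
  t = 2.5000: CF_t = 1.550000, DF = 0.912420, PV = 1.414251
  t = 3.0000: CF_t = 101.550000, DF = 0.895847, PV = 90.973254
Price P = sum_t PV_t = 98.311031
First compute Macaulay numerator sum_t t * PV_t:
  t * PV_t at t = 0.5000: 0.760923
  t * PV_t at t = 1.0000: 1.494203
  t * PV_t at t = 1.5000: 2.200594
  t * PV_t at t = 2.0000: 2.880830
  t * PV_t at t = 2.5000: 3.535628
  t * PV_t at t = 3.0000: 272.919761
Macaulay duration D = 283.791938 / 98.311031 = 2.886674
Modified duration = D / (1 + y/m) = 2.886674 / (1 + 0.018500) = 2.834241


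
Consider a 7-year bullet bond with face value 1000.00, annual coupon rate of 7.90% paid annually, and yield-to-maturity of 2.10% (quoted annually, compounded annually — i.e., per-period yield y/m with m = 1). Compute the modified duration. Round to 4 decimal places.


Coupon per period c = face * coupon_rate / m = 79.000000
Periods per year m = 1; per-period yield y/m = 0.021000
Number of cashflows N = 7
Cashflows (t years, CF_t, discount factor 1/(1+y/m)^(m*t), PV):
  t = 1.0000: CF_t = 79.000000, DF = 0.979432, PV = 77.375122
  t = 2.0000: CF_t = 79.000000, DF = 0.959287, PV = 75.783665
  t = 3.0000: CF_t = 79.000000, DF = 0.939556, PV = 74.224942
  t = 4.0000: CF_t = 79.000000, DF = 0.920231, PV = 72.698278
  t = 5.0000: CF_t = 79.000000, DF = 0.901304, PV = 71.203015
  t = 6.0000: CF_t = 79.000000, DF = 0.882766, PV = 69.738506
  t = 7.0000: CF_t = 1079.000000, DF = 0.864609, PV = 932.913226
Price P = sum_t PV_t = 1373.936754
First compute Macaulay numerator sum_t t * PV_t:
  t * PV_t at t = 1.0000: 77.375122
  t * PV_t at t = 2.0000: 151.567331
  t * PV_t at t = 3.0000: 222.674825
  t * PV_t at t = 4.0000: 290.793111
  t * PV_t at t = 5.0000: 356.015073
  t * PV_t at t = 6.0000: 418.431035
  t * PV_t at t = 7.0000: 6530.392581
Macaulay duration D = 8047.249079 / 1373.936754 = 5.857074
Modified duration = D / (1 + y/m) = 5.857074 / (1 + 0.021000) = 5.736605

Answer: Modified duration = 5.7366


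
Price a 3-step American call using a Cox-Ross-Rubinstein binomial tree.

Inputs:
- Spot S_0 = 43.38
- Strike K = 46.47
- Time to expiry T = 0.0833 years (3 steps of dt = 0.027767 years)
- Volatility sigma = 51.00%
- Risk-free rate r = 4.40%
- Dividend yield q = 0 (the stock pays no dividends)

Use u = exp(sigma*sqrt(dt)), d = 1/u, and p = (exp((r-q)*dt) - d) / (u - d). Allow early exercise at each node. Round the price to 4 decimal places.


Answer: Price = V(0,0) = 1.3620

Derivation:
dt = T/N = 0.027767
u = exp(sigma*sqrt(dt)) = 1.088699; d = 1/u = 0.918528
p = (exp((r-q)*dt) - d) / (u - d) = 0.485951
Discount per step: exp(-r*dt) = 0.998779
Stock lattice S(k, i) with i counting down-moves:
  k=0: S(0,0) = 43.3800
  k=1: S(1,0) = 47.2277; S(1,1) = 39.8457
  k=2: S(2,0) = 51.4168; S(2,1) = 43.3800; S(2,2) = 36.5994
  k=3: S(3,0) = 55.9774; S(3,1) = 47.2277; S(3,2) = 39.8457; S(3,3) = 33.6176
Terminal payoffs V(N, i) = max(S_T - K, 0):
  V(3,0) = 9.507370; V(3,1) = 0.757743; V(3,2) = 0.000000; V(3,3) = 0.000000
Backward induction: V(k, i) = exp(-r*dt) * [p * V(k+1, i) + (1-p) * V(k+1, i+1)]; then take max(V_cont, immediate exercise) for American.
  V(2,0) = exp(-r*dt) * [p*9.507370 + (1-p)*0.757743] = 5.003515; exercise = 4.946776; V(2,0) = max -> 5.003515
  V(2,1) = exp(-r*dt) * [p*0.757743 + (1-p)*0.000000] = 0.367776; exercise = 0.000000; V(2,1) = max -> 0.367776
  V(2,2) = exp(-r*dt) * [p*0.000000 + (1-p)*0.000000] = 0.000000; exercise = 0.000000; V(2,2) = max -> 0.000000
  V(1,0) = exp(-r*dt) * [p*5.003515 + (1-p)*0.367776] = 2.617318; exercise = 0.757743; V(1,0) = max -> 2.617318
  V(1,1) = exp(-r*dt) * [p*0.367776 + (1-p)*0.000000] = 0.178503; exercise = 0.000000; V(1,1) = max -> 0.178503
  V(0,0) = exp(-r*dt) * [p*2.617318 + (1-p)*0.178503] = 1.361982; exercise = 0.000000; V(0,0) = max -> 1.361982


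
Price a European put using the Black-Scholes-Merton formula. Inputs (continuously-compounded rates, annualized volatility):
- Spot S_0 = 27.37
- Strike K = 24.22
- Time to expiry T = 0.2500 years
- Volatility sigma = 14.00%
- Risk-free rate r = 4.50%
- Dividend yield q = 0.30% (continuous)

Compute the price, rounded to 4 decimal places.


Answer: Price = 0.0200

Derivation:
d1 = (ln(S/K) + (r - q + 0.5*sigma^2) * T) / (sigma * sqrt(T)) = 1.93169693
d2 = d1 - sigma * sqrt(T) = 1.86169693
exp(-rT) = 0.98881304; exp(-qT) = 0.99925028
P = K * exp(-rT) * N(-d2) - S_0 * exp(-qT) * N(-d1)
N(-d1) = 0.02669846; N(-d2) = 0.03132291
P = 24.2200 * 0.98881304 * 0.03132291 - 27.3700 * 0.99925028 * 0.02669846 = 0.0200


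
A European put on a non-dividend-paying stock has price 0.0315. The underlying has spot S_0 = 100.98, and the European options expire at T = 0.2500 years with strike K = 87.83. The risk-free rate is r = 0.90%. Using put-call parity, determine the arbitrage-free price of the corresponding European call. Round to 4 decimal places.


Answer: Call price = 13.3789

Derivation:
Put-call parity: C - P = S_0 * exp(-qT) - K * exp(-rT).
S_0 * exp(-qT) = 100.9800 * 1.00000000 = 100.98000000
K * exp(-rT) = 87.8300 * 0.99775253 = 87.63260465
C = P + S*exp(-qT) - K*exp(-rT)
C = 0.0315 + 100.98000000 - 87.63260465 = 13.3789


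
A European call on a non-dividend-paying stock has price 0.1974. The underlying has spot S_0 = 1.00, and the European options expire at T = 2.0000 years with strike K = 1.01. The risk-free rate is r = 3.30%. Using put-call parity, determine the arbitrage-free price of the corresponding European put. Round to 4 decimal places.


Put-call parity: C - P = S_0 * exp(-qT) - K * exp(-rT).
S_0 * exp(-qT) = 1.0000 * 1.00000000 = 1.00000000
K * exp(-rT) = 1.0100 * 0.93613086 = 0.94549217
P = C - S*exp(-qT) + K*exp(-rT)
P = 0.1974 - 1.00000000 + 0.94549217 = 0.1429

Answer: Put price = 0.1429


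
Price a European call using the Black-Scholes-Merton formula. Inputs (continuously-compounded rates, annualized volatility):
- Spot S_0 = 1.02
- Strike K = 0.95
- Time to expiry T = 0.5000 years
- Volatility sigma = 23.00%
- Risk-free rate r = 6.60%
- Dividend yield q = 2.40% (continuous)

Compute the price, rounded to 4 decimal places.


d1 = (ln(S/K) + (r - q + 0.5*sigma^2) * T) / (sigma * sqrt(T)) = 0.64759250
d2 = d1 - sigma * sqrt(T) = 0.48495794
exp(-rT) = 0.96753856; exp(-qT) = 0.98807171
C = S_0 * exp(-qT) * N(d1) - K * exp(-rT) * N(d2)
N(d1) = 0.74137573; N(d2) = 0.68614691
C = 1.0200 * 0.98807171 * 0.74137573 - 0.9500 * 0.96753856 * 0.68614691 = 0.1165

Answer: Price = 0.1165


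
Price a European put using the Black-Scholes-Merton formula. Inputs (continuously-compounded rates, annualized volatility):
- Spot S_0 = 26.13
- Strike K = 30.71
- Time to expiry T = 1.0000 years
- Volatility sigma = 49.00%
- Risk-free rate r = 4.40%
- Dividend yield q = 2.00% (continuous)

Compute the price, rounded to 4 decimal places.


d1 = (ln(S/K) + (r - q + 0.5*sigma^2) * T) / (sigma * sqrt(T)) = -0.03562093
d2 = d1 - sigma * sqrt(T) = -0.52562093
exp(-rT) = 0.95695396; exp(-qT) = 0.98019867
P = K * exp(-rT) * N(-d2) - S_0 * exp(-qT) * N(-d1)
N(-d1) = 0.51420769; N(-d2) = 0.70042419
P = 30.7100 * 0.95695396 * 0.70042419 - 26.1300 * 0.98019867 * 0.51420769 = 7.4139

Answer: Price = 7.4139


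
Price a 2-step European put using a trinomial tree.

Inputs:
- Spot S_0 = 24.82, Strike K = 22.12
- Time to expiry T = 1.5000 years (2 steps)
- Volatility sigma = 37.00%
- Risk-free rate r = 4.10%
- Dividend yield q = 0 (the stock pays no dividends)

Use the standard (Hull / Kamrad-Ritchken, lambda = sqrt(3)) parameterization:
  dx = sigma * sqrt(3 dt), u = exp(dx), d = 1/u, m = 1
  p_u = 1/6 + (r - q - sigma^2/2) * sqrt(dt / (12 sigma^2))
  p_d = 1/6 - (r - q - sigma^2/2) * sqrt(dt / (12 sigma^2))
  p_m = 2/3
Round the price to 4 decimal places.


Answer: Price = V(0,0) = 2.2776

Derivation:
dt = T/N = 0.750000; dx = sigma*sqrt(3*dt) = 0.555000
u = exp(dx) = 1.741941; d = 1/u = 0.574072
p_u = 0.148119, p_m = 0.666667, p_d = 0.185214
Discount per step: exp(-r*dt) = 0.969718
Stock lattice S(k, j) with j the centered position index:
  k=0: S(0,+0) = 24.8200
  k=1: S(1,-1) = 14.2485; S(1,+0) = 24.8200; S(1,+1) = 43.2350
  k=2: S(2,-2) = 8.1797; S(2,-1) = 14.2485; S(2,+0) = 24.8200; S(2,+1) = 43.2350; S(2,+2) = 75.3128
Terminal payoffs V(N, j) = max(K - S_T, 0):
  V(2,-2) = 13.940347; V(2,-1) = 7.871526; V(2,+0) = 0.000000; V(2,+1) = 0.000000; V(2,+2) = 0.000000
Backward induction: V(k, j) = exp(-r*dt) * [p_u * V(k+1, j+1) + p_m * V(k+1, j) + p_d * V(k+1, j-1)]
  V(1,-1) = exp(-r*dt) * [p_u*0.000000 + p_m*7.871526 + p_d*13.940347] = 7.592534
  V(1,+0) = exp(-r*dt) * [p_u*0.000000 + p_m*0.000000 + p_d*7.871526] = 1.413768
  V(1,+1) = exp(-r*dt) * [p_u*0.000000 + p_m*0.000000 + p_d*0.000000] = 0.000000
  V(0,+0) = exp(-r*dt) * [p_u*0.000000 + p_m*1.413768 + p_d*7.592534] = 2.277630


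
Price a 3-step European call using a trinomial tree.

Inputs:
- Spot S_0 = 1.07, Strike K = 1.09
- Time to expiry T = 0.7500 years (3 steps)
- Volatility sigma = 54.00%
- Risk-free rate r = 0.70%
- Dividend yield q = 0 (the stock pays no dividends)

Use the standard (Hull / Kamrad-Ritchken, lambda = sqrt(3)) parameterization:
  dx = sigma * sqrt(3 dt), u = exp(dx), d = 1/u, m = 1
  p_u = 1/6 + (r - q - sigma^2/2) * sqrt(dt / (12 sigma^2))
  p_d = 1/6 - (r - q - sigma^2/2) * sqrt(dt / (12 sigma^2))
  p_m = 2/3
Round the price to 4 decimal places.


Answer: Price = V(0,0) = 0.1742

Derivation:
dt = T/N = 0.250000; dx = sigma*sqrt(3*dt) = 0.467654
u = exp(dx) = 1.596245; d = 1/u = 0.626470
p_u = 0.129567, p_m = 0.666667, p_d = 0.203767
Discount per step: exp(-r*dt) = 0.998252
Stock lattice S(k, j) with j the centered position index:
  k=0: S(0,+0) = 1.0700
  k=1: S(1,-1) = 0.6703; S(1,+0) = 1.0700; S(1,+1) = 1.7080
  k=2: S(2,-2) = 0.4199; S(2,-1) = 0.6703; S(2,+0) = 1.0700; S(2,+1) = 1.7080; S(2,+2) = 2.7264
  k=3: S(3,-3) = 0.2631; S(3,-2) = 0.4199; S(3,-1) = 0.6703; S(3,+0) = 1.0700; S(3,+1) = 1.7080; S(3,+2) = 2.7264; S(3,+3) = 4.3519
Terminal payoffs V(N, j) = max(S_T - K, 0):
  V(3,-3) = 0.000000; V(3,-2) = 0.000000; V(3,-1) = 0.000000; V(3,+0) = 0.000000; V(3,+1) = 0.617982; V(3,+2) = 1.636356; V(3,+3) = 3.261932
Backward induction: V(k, j) = exp(-r*dt) * [p_u * V(k+1, j+1) + p_m * V(k+1, j) + p_d * V(k+1, j-1)]
  V(2,-2) = exp(-r*dt) * [p_u*0.000000 + p_m*0.000000 + p_d*0.000000] = 0.000000
  V(2,-1) = exp(-r*dt) * [p_u*0.000000 + p_m*0.000000 + p_d*0.000000] = 0.000000
  V(2,+0) = exp(-r*dt) * [p_u*0.617982 + p_m*0.000000 + p_d*0.000000] = 0.079930
  V(2,+1) = exp(-r*dt) * [p_u*1.636356 + p_m*0.617982 + p_d*0.000000] = 0.622914
  V(2,+2) = exp(-r*dt) * [p_u*3.261932 + p_m*1.636356 + p_d*0.617982] = 1.636599
  V(1,-1) = exp(-r*dt) * [p_u*0.079930 + p_m*0.000000 + p_d*0.000000] = 0.010338
  V(1,+0) = exp(-r*dt) * [p_u*0.622914 + p_m*0.079930 + p_d*0.000000] = 0.133761
  V(1,+1) = exp(-r*dt) * [p_u*1.636599 + p_m*0.622914 + p_d*0.079930] = 0.642486
  V(0,+0) = exp(-r*dt) * [p_u*0.642486 + p_m*0.133761 + p_d*0.010338] = 0.174220


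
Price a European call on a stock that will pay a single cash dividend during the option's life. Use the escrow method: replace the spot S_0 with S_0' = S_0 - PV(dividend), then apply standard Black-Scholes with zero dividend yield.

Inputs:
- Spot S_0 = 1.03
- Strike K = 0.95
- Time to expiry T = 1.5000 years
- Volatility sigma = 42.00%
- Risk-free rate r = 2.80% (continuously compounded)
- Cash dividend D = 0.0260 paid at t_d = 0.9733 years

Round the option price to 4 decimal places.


PV(D) = D * exp(-r * t_d) = 0.0260 * 0.97311560 = 0.02530101
S_0' = S_0 - PV(D) = 1.0300 - 0.02530101 = 1.00469899
d1 = (ln(S_0'/K) + (r + sigma^2/2)*T) / (sigma*sqrt(T)) = 0.44767591
d2 = d1 - sigma*sqrt(T) = -0.06671694
exp(-rT) = 0.95886978
N(d1) = 0.67280644; N(d2) = 0.47340352
C = S_0' * N(d1) - K * exp(-rT) * N(d2) = 1.00469899 * 0.67280644 - 0.9500 * 0.95886978 * 0.47340352 = 0.2447

Answer: Price = 0.2447


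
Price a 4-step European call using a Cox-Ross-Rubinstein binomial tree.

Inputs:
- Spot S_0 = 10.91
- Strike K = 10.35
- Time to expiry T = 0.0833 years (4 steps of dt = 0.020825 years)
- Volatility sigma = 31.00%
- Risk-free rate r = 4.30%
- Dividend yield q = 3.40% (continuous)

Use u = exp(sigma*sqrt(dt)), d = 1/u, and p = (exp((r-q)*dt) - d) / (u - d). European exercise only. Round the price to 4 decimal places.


Answer: Price = V(0,0) = 0.7448

Derivation:
dt = T/N = 0.020825
u = exp(sigma*sqrt(dt)) = 1.045751; d = 1/u = 0.956250
p = (exp((r-q)*dt) - d) / (u - d) = 0.490912
Discount per step: exp(-r*dt) = 0.999105
Stock lattice S(k, i) with i counting down-moves:
  k=0: S(0,0) = 10.9100
  k=1: S(1,0) = 11.4091; S(1,1) = 10.4327
  k=2: S(2,0) = 11.9311; S(2,1) = 10.9100; S(2,2) = 9.9763
  k=3: S(3,0) = 12.4770; S(3,1) = 11.4091; S(3,2) = 10.4327; S(3,3) = 9.5398
  k=4: S(4,0) = 13.0478; S(4,1) = 11.9311; S(4,2) = 10.9100; S(4,3) = 9.9763; S(4,4) = 9.1224
Terminal payoffs V(N, i) = max(S_T - K, 0):
  V(4,0) = 2.697840; V(4,1) = 1.581133; V(4,2) = 0.560000; V(4,3) = 0.000000; V(4,4) = 0.000000
Backward induction: V(k, i) = exp(-r*dt) * [p * V(k+1, i) + (1-p) * V(k+1, i+1)].
  V(3,0) = exp(-r*dt) * [p*2.697840 + (1-p)*1.581133] = 2.127432
  V(3,1) = exp(-r*dt) * [p*1.581133 + (1-p)*0.560000] = 1.060337
  V(3,2) = exp(-r*dt) * [p*0.560000 + (1-p)*0.000000] = 0.274665
  V(3,3) = exp(-r*dt) * [p*0.000000 + (1-p)*0.000000] = 0.000000
  V(2,0) = exp(-r*dt) * [p*2.127432 + (1-p)*1.060337] = 1.582769
  V(2,1) = exp(-r*dt) * [p*1.060337 + (1-p)*0.274665] = 0.659770
  V(2,2) = exp(-r*dt) * [p*0.274665 + (1-p)*0.000000] = 0.134716
  V(1,0) = exp(-r*dt) * [p*1.582769 + (1-p)*0.659770] = 1.111885
  V(1,1) = exp(-r*dt) * [p*0.659770 + (1-p)*0.134716] = 0.392120
  V(0,0) = exp(-r*dt) * [p*1.111885 + (1-p)*0.392120] = 0.744794


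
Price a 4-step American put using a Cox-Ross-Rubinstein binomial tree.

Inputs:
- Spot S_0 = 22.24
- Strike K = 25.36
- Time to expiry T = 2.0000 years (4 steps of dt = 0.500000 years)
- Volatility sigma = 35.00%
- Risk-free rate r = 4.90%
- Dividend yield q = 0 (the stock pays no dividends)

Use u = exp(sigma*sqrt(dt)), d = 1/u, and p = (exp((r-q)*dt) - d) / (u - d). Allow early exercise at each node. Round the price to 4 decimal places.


dt = T/N = 0.500000
u = exp(sigma*sqrt(dt)) = 1.280803; d = 1/u = 0.780760
p = (exp((r-q)*dt) - d) / (u - d) = 0.488043
Discount per step: exp(-r*dt) = 0.975798
Stock lattice S(k, i) with i counting down-moves:
  k=0: S(0,0) = 22.2400
  k=1: S(1,0) = 28.4851; S(1,1) = 17.3641
  k=2: S(2,0) = 36.4838; S(2,1) = 22.2400; S(2,2) = 13.5572
  k=3: S(3,0) = 46.7285; S(3,1) = 28.4851; S(3,2) = 17.3641; S(3,3) = 10.5849
  k=4: S(4,0) = 59.8500; S(4,1) = 36.4838; S(4,2) = 22.2400; S(4,3) = 13.5572; S(4,4) = 8.2643
Terminal payoffs V(N, i) = max(K - S_T, 0):
  V(4,0) = 0.000000; V(4,1) = 0.000000; V(4,2) = 3.120000; V(4,3) = 11.802801; V(4,4) = 17.095717
Backward induction: V(k, i) = exp(-r*dt) * [p * V(k+1, i) + (1-p) * V(k+1, i+1)]; then take max(V_cont, immediate exercise) for American.
  V(3,0) = exp(-r*dt) * [p*0.000000 + (1-p)*0.000000] = 0.000000; exercise = 0.000000; V(3,0) = max -> 0.000000
  V(3,1) = exp(-r*dt) * [p*0.000000 + (1-p)*3.120000] = 1.558648; exercise = 0.000000; V(3,1) = max -> 1.558648
  V(3,2) = exp(-r*dt) * [p*3.120000 + (1-p)*11.802801] = 7.382125; exercise = 7.995896; V(3,2) = max -> 7.995896
  V(3,3) = exp(-r*dt) * [p*11.802801 + (1-p)*17.095717] = 14.161309; exercise = 14.775080; V(3,3) = max -> 14.775080
  V(2,0) = exp(-r*dt) * [p*0.000000 + (1-p)*1.558648] = 0.778648; exercise = 0.000000; V(2,0) = max -> 0.778648
  V(2,1) = exp(-r*dt) * [p*1.558648 + (1-p)*7.995896] = 4.736758; exercise = 3.120000; V(2,1) = max -> 4.736758
  V(2,2) = exp(-r*dt) * [p*7.995896 + (1-p)*14.775080] = 11.189030; exercise = 11.802801; V(2,2) = max -> 11.802801
  V(1,0) = exp(-r*dt) * [p*0.778648 + (1-p)*4.736758] = 2.737142; exercise = 0.000000; V(1,0) = max -> 2.737142
  V(1,1) = exp(-r*dt) * [p*4.736758 + (1-p)*11.802801] = 8.152076; exercise = 7.995896; V(1,1) = max -> 8.152076
  V(0,0) = exp(-r*dt) * [p*2.737142 + (1-p)*8.152076] = 5.376017; exercise = 3.120000; V(0,0) = max -> 5.376017

Answer: Price = V(0,0) = 5.3760


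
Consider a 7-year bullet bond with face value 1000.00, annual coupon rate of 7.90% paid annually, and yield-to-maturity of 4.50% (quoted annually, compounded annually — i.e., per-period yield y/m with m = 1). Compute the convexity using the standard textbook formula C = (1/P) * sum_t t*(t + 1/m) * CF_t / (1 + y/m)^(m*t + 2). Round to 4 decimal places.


Answer: Convexity = 39.3586

Derivation:
Coupon per period c = face * coupon_rate / m = 79.000000
Periods per year m = 1; per-period yield y/m = 0.045000
Number of cashflows N = 7
Cashflows (t years, CF_t, discount factor 1/(1+y/m)^(m*t), PV):
  t = 1.0000: CF_t = 79.000000, DF = 0.956938, PV = 75.598086
  t = 2.0000: CF_t = 79.000000, DF = 0.915730, PV = 72.342666
  t = 3.0000: CF_t = 79.000000, DF = 0.876297, PV = 69.227432
  t = 4.0000: CF_t = 79.000000, DF = 0.838561, PV = 66.246346
  t = 5.0000: CF_t = 79.000000, DF = 0.802451, PV = 63.393633
  t = 6.0000: CF_t = 79.000000, DF = 0.767896, PV = 60.663763
  t = 7.0000: CF_t = 1079.000000, DF = 0.734828, PV = 792.879906
Price P = sum_t PV_t = 1200.351832
Convexity numerator sum_t t*(t + 1/m) * CF_t / (1+y/m)^(m*t + 2):
  t = 1.0000: term = 138.454863
  t = 2.0000: term = 397.478077
  t = 3.0000: term = 760.723592
  t = 4.0000: term = 1213.275266
  t = 5.0000: term = 1741.543445
  t = 6.0000: term = 2333.168251
  t = 7.0000: term = 40659.577141
Convexity = (1/P) * sum = 47244.220635 / 1200.351832 = 39.358644


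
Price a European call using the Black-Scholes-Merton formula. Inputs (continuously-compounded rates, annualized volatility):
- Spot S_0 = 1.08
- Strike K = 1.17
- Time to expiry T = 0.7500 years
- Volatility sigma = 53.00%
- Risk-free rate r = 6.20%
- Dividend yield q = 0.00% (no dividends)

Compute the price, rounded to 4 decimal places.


Answer: Price = 0.1815

Derivation:
d1 = (ln(S/K) + (r - q + 0.5*sigma^2) * T) / (sigma * sqrt(T)) = 0.15641790
d2 = d1 - sigma * sqrt(T) = -0.30257557
exp(-rT) = 0.95456456; exp(-qT) = 1.00000000
C = S_0 * exp(-qT) * N(d1) - K * exp(-rT) * N(d2)
N(d1) = 0.56214818; N(d2) = 0.38110667
C = 1.0800 * 1.00000000 * 0.56214818 - 1.1700 * 0.95456456 * 0.38110667 = 0.1815


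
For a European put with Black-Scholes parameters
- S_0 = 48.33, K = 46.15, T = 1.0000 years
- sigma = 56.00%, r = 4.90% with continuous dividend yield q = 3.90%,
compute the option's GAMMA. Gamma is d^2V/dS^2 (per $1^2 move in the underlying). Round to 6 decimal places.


d1 = 0.3802777231; d2 = -0.1797222769
phi(d1) = 0.3711146975; exp(-qT) = 0.9617507091; exp(-rT) = 0.9521811297
Gamma = exp(-qT) * phi(d1) / (S * sigma * sqrt(T)) = 0.9617507091 * 0.3711146975 / (48.3300 * 0.5600 * 1.0000000000) = 0.013188

Answer: Gamma = 0.013188


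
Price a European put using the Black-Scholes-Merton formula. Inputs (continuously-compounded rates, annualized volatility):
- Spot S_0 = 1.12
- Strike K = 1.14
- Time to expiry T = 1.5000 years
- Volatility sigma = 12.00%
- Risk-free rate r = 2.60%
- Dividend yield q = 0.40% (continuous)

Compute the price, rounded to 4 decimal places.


Answer: Price = 0.0566

Derivation:
d1 = (ln(S/K) + (r - q + 0.5*sigma^2) * T) / (sigma * sqrt(T)) = 0.17759088
d2 = d1 - sigma * sqrt(T) = 0.03062150
exp(-rT) = 0.96175071; exp(-qT) = 0.99401796
P = K * exp(-rT) * N(-d2) - S_0 * exp(-qT) * N(-d1)
N(-d1) = 0.42952214; N(-d2) = 0.48778570
P = 1.1400 * 0.96175071 * 0.48778570 - 1.1200 * 0.99401796 * 0.42952214 = 0.0566


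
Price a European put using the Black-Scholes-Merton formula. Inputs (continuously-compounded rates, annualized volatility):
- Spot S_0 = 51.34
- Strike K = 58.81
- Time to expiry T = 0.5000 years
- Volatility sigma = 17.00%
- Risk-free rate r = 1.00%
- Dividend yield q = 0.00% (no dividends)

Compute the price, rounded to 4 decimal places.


Answer: Price = 7.6387

Derivation:
d1 = (ln(S/K) + (r - q + 0.5*sigma^2) * T) / (sigma * sqrt(T)) = -1.02835565
d2 = d1 - sigma * sqrt(T) = -1.14856380
exp(-rT) = 0.99501248; exp(-qT) = 1.00000000
P = K * exp(-rT) * N(-d2) - S_0 * exp(-qT) * N(-d1)
N(-d1) = 0.84810872; N(-d2) = 0.87463205
P = 58.8100 * 0.99501248 * 0.87463205 - 51.3400 * 1.00000000 * 0.84810872 = 7.6387


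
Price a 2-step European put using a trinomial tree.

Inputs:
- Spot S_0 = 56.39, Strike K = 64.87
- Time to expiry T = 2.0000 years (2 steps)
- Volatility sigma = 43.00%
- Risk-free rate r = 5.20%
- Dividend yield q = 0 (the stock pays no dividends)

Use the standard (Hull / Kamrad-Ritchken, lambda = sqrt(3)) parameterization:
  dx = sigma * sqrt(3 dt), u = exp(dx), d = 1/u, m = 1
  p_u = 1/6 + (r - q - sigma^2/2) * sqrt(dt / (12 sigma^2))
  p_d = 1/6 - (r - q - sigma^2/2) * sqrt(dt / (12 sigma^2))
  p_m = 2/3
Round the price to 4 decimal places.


Answer: Price = V(0,0) = 14.4479

Derivation:
dt = T/N = 1.000000; dx = sigma*sqrt(3*dt) = 0.744782
u = exp(dx) = 2.105982; d = 1/u = 0.474838
p_u = 0.139511, p_m = 0.666667, p_d = 0.193822
Discount per step: exp(-r*dt) = 0.949329
Stock lattice S(k, j) with j the centered position index:
  k=0: S(0,+0) = 56.3900
  k=1: S(1,-1) = 26.7761; S(1,+0) = 56.3900; S(1,+1) = 118.7563
  k=2: S(2,-2) = 12.7143; S(2,-1) = 26.7761; S(2,+0) = 56.3900; S(2,+1) = 118.7563; S(2,+2) = 250.0987
Terminal payoffs V(N, j) = max(K - S_T, 0):
  V(2,-2) = 52.155690; V(2,-1) = 38.093892; V(2,+0) = 8.480000; V(2,+1) = 0.000000; V(2,+2) = 0.000000
Backward induction: V(k, j) = exp(-r*dt) * [p_u * V(k+1, j+1) + p_m * V(k+1, j) + p_d * V(k+1, j-1)]
  V(1,-1) = exp(-r*dt) * [p_u*8.480000 + p_m*38.093892 + p_d*52.155690] = 34.828898
  V(1,+0) = exp(-r*dt) * [p_u*0.000000 + p_m*8.480000 + p_d*38.093892] = 12.376190
  V(1,+1) = exp(-r*dt) * [p_u*0.000000 + p_m*0.000000 + p_d*8.480000] = 1.560329
  V(0,+0) = exp(-r*dt) * [p_u*1.560329 + p_m*12.376190 + p_d*34.828898] = 14.447924


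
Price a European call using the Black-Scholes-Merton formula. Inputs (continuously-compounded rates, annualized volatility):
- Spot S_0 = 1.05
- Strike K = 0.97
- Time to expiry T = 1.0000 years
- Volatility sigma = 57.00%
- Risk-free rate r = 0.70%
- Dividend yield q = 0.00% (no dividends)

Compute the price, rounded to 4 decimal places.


Answer: Price = 0.2717

Derivation:
d1 = (ln(S/K) + (r - q + 0.5*sigma^2) * T) / (sigma * sqrt(T)) = 0.43631469
d2 = d1 - sigma * sqrt(T) = -0.13368531
exp(-rT) = 0.99302444; exp(-qT) = 1.00000000
C = S_0 * exp(-qT) * N(d1) - K * exp(-rT) * N(d2)
N(d1) = 0.66869579; N(d2) = 0.44682571
C = 1.0500 * 1.00000000 * 0.66869579 - 0.9700 * 0.99302444 * 0.44682571 = 0.2717


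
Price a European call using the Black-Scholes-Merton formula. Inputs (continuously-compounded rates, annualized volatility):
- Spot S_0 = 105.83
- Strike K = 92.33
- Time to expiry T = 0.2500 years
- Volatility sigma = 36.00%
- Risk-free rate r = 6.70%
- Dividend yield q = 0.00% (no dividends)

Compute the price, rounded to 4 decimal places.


d1 = (ln(S/K) + (r - q + 0.5*sigma^2) * T) / (sigma * sqrt(T)) = 0.94119399
d2 = d1 - sigma * sqrt(T) = 0.76119399
exp(-rT) = 0.98338950; exp(-qT) = 1.00000000
C = S_0 * exp(-qT) * N(d1) - K * exp(-rT) * N(d2)
N(d1) = 0.82669727; N(d2) = 0.77672939
C = 105.8300 * 1.00000000 * 0.82669727 - 92.3300 * 0.98338950 * 0.77672939 = 16.9652

Answer: Price = 16.9652


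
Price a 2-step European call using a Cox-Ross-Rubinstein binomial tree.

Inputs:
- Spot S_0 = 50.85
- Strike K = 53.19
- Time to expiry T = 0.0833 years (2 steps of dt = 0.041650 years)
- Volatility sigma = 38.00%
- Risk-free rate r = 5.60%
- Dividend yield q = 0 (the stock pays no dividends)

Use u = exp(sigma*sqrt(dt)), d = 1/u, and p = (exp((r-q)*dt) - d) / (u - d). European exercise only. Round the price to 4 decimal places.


Answer: Price = V(0,0) = 1.5141

Derivation:
dt = T/N = 0.041650
u = exp(sigma*sqrt(dt)) = 1.080638; d = 1/u = 0.925379
p = (exp((r-q)*dt) - d) / (u - d) = 0.495662
Discount per step: exp(-r*dt) = 0.997670
Stock lattice S(k, i) with i counting down-moves:
  k=0: S(0,0) = 50.8500
  k=1: S(1,0) = 54.9504; S(1,1) = 47.0555
  k=2: S(2,0) = 59.3815; S(2,1) = 50.8500; S(2,2) = 43.5442
Terminal payoffs V(N, i) = max(S_T - K, 0):
  V(2,0) = 6.191542; V(2,1) = 0.000000; V(2,2) = 0.000000
Backward induction: V(k, i) = exp(-r*dt) * [p * V(k+1, i) + (1-p) * V(k+1, i+1)].
  V(1,0) = exp(-r*dt) * [p*6.191542 + (1-p)*0.000000] = 3.061763
  V(1,1) = exp(-r*dt) * [p*0.000000 + (1-p)*0.000000] = 0.000000
  V(0,0) = exp(-r*dt) * [p*3.061763 + (1-p)*0.000000] = 1.514064
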